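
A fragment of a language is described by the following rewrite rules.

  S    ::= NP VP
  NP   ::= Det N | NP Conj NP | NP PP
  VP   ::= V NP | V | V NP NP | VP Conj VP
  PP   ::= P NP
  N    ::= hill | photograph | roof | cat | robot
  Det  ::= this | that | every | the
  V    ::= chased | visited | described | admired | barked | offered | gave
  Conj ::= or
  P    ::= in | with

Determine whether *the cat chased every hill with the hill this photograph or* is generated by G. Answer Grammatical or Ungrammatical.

Ungrammatical

For S → NP VP, the only prefix that parses as NP is 'the cat', but the remainder 'chased every hill with the hill this photograph or' is not a VP under these rules.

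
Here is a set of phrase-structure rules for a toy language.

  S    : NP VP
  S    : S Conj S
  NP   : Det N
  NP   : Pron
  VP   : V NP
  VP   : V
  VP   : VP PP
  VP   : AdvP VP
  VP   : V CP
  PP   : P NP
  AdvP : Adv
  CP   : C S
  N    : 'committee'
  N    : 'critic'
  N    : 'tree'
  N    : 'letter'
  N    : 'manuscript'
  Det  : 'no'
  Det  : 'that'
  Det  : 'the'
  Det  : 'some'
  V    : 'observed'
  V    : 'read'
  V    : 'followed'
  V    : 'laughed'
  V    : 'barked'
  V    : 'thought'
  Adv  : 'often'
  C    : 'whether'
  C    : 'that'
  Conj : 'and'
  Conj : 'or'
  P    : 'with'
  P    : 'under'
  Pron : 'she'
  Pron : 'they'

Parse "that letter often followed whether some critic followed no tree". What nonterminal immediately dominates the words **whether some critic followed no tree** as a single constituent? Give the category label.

CP

[S [NP [Det that] [N letter]] [VP [AdvP [Adv often]] [VP [V followed] [CP [C whether] [S [NP [Det some] [N critic]] [VP [V followed] [NP [Det no] [N tree]]]]]]]]
The span 'whether some critic followed no tree' is the CP node built by CP → C S.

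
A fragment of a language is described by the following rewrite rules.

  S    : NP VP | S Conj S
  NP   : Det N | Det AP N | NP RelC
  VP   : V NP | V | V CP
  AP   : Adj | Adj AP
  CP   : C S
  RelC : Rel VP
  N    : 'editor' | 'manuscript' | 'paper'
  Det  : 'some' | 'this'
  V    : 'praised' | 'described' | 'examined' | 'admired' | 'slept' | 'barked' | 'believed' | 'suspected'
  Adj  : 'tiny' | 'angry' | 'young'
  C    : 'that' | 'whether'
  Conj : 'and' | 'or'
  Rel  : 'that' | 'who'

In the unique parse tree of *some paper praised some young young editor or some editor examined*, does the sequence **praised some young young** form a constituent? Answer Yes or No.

No

[S [S [NP [Det some] [N paper]] [VP [V praised] [NP [Det some] [AP [Adj young] [AP [Adj young]]] [N editor]]]] [Conj or] [S [NP [Det some] [N editor]] [VP [V examined]]]]
The smallest constituent containing 'praised some young young' is the VP spanning 'praised some young young editor'; no single node in the tree dominates exactly the given words.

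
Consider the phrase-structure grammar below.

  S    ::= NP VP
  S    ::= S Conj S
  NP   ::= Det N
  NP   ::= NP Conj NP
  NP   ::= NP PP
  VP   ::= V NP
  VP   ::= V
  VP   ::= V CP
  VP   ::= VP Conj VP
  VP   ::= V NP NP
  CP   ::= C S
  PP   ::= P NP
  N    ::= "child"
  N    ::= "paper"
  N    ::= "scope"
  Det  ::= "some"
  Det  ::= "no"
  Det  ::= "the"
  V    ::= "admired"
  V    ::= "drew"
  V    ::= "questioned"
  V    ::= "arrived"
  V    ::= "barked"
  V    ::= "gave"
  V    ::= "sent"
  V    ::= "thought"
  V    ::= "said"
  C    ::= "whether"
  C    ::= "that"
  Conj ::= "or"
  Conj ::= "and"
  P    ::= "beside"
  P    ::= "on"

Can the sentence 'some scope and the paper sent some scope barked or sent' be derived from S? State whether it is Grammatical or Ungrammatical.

Ungrammatical

For S → NP VP, every NP-prefix leaves a non-VP remainder: after 'some scope' the remainder is not a VP; after 'some scope and the paper' the remainder is not a VP. The alternative S rule S → S Conj S likewise has no satisfying split.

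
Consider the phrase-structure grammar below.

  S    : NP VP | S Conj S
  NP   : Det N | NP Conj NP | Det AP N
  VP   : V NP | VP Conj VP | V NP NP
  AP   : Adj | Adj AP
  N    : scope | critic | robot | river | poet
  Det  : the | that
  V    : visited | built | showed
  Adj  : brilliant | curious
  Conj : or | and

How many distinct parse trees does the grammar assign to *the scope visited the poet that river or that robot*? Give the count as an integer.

1

[S [NP [Det the] [N scope]] [VP [V visited] [NP [Det the] [N poet]] [NP [NP [Det that] [N river]] [Conj or] [NP [Det that] [N robot]]]]]
No rule offers an alternative attachment or grouping for any span, so this is the only derivation.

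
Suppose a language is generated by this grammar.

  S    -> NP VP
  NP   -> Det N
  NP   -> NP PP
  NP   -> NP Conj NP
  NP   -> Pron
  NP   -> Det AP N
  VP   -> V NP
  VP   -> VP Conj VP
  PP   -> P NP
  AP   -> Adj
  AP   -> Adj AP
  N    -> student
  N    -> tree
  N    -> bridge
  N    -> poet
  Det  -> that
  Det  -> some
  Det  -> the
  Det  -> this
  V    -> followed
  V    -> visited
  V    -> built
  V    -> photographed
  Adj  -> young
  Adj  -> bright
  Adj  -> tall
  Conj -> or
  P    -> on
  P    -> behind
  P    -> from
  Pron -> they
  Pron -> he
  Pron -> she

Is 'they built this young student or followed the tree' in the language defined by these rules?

[S [NP [Pron they]] [VP [VP [V built] [NP [Det this] [AP [Adj young]] [N student]]] [Conj or] [VP [V followed] [NP [Det the] [N tree]]]]]
Each bracket corresponds to one application of a listed rule, so the string is derivable from S.

Grammatical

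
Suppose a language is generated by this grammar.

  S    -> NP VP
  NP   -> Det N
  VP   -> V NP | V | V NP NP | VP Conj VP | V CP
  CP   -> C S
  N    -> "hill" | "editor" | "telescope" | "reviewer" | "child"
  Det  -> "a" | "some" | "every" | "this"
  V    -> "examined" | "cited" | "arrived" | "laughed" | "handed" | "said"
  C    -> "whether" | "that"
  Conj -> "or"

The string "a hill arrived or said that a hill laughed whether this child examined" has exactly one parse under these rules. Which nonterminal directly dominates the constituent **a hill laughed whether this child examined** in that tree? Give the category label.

CP

S
  NP
    Det: a
    N: hill
  VP
    VP
      V: arrived
    Conj: or
    VP
      V: said
      CP
        C: that
        S
          NP
            Det: a
            N: hill
          VP
            V: laughed
            CP
              C: whether
              S
                NP
                  Det: this
                  N: child
                VP
                  V: examined
The span 'a hill laughed whether this child examined' is the S node built by S → NP VP.
Its mother is the CP built by CP → C S.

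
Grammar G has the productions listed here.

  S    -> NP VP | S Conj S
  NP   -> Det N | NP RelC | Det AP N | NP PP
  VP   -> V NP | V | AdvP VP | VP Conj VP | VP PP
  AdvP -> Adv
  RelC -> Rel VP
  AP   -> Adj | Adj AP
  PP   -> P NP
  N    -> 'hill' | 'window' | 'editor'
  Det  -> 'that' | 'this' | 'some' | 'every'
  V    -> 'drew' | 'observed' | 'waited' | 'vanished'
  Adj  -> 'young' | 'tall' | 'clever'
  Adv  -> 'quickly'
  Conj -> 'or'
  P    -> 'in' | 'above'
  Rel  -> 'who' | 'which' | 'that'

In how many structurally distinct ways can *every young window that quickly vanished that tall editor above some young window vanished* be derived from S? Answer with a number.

Two of the 4 distinct bracketings:
[S [NP [NP [Det every] [AP [Adj young]] [N window]] [RelC [Rel that] [VP [AdvP [Adv quickly]] [VP [V vanished] [NP [NP [Det that] [AP [Adj tall]] [N editor]] [PP [P above] [NP [Det some] [AP [Adj young]] [N window]]]]]]]] [VP [V vanished]]]
[S [NP [NP [Det every] [AP [Adj young]] [N window]] [RelC [Rel that] [VP [AdvP [Adv quickly]] [VP [VP [V vanished] [NP [Det that] [AP [Adj tall]] [N editor]]] [PP [P above] [NP [Det some] [AP [Adj young]] [N window]]]]]]] [VP [V vanished]]]
The difference turns on whether NP → NP PP is used at the relevant span, versus an alternative expansion of NP.

4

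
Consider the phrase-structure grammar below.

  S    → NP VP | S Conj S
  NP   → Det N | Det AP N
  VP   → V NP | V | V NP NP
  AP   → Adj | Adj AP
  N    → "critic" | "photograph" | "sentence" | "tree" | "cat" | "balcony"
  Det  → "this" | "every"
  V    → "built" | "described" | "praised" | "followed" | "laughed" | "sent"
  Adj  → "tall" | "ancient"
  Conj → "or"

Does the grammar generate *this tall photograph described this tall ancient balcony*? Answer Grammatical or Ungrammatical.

S
  NP
    Det: this
    AP
      Adj: tall
    N: photograph
  VP
    V: described
    NP
      Det: this
      AP
        Adj: tall
        AP
          Adj: ancient
      N: balcony
The bracketing above is licensed at every node by one of the given productions, with S at the root.

Grammatical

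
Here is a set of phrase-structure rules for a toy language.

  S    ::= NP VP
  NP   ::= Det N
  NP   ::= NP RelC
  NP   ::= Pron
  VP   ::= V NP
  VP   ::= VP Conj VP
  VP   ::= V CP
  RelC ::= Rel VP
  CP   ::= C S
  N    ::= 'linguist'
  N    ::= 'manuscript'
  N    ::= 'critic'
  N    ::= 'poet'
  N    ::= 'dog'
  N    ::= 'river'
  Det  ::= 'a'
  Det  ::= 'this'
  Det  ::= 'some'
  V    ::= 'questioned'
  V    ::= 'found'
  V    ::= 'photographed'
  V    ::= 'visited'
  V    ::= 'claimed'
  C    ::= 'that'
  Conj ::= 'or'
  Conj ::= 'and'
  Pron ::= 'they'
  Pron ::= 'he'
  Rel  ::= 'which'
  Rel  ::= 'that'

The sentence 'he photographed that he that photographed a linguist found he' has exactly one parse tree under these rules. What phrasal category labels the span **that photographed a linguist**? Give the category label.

S
  NP
    Pron: he
  VP
    V: photographed
    CP
      C: that
      S
        NP
          NP
            Pron: he
          RelC
            Rel: that
            VP
              V: photographed
              NP
                Det: a
                N: linguist
        VP
          V: found
          NP
            Pron: he
The span 'that photographed a linguist' is the RelC node built by RelC → Rel VP.

RelC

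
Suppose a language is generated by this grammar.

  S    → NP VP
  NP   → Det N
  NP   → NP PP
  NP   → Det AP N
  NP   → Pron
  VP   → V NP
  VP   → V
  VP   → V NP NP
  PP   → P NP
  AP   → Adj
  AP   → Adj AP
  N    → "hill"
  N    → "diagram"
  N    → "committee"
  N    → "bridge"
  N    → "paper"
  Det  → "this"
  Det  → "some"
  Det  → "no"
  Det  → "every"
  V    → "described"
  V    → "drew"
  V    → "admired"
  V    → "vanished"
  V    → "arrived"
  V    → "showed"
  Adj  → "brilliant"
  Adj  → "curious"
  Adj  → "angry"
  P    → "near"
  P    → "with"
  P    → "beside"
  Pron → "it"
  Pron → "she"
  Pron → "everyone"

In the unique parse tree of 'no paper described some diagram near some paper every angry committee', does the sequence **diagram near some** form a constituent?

[S [NP [Det no] [N paper]] [VP [V described] [NP [NP [Det some] [N diagram]] [PP [P near] [NP [Det some] [N paper]]]] [NP [Det every] [AP [Adj angry]] [N committee]]]]
The smallest constituent containing 'diagram near some' is the NP spanning 'some diagram near some paper'; no single node in the tree dominates exactly the given words.

No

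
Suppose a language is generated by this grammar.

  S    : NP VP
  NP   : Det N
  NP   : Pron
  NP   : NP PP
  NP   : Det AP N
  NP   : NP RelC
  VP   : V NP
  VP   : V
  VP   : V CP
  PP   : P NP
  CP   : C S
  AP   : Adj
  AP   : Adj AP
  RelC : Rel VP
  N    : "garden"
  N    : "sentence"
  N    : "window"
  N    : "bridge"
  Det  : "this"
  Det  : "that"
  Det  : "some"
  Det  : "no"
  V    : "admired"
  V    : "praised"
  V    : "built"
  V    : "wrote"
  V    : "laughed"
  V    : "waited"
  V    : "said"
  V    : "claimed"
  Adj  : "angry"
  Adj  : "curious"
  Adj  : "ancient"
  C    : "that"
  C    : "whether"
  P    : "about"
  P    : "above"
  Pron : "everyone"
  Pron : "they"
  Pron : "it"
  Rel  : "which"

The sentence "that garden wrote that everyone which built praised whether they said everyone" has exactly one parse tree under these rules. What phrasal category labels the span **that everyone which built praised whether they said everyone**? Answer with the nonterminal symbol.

CP

S
  NP
    Det: that
    N: garden
  VP
    V: wrote
    CP
      C: that
      S
        NP
          NP
            Pron: everyone
          RelC
            Rel: which
            VP
              V: built
        VP
          V: praised
          CP
            C: whether
            S
              NP
                Pron: they
              VP
                V: said
                NP
                  Pron: everyone
The span 'that everyone which built praised whether they said everyone' is the CP node built by CP → C S.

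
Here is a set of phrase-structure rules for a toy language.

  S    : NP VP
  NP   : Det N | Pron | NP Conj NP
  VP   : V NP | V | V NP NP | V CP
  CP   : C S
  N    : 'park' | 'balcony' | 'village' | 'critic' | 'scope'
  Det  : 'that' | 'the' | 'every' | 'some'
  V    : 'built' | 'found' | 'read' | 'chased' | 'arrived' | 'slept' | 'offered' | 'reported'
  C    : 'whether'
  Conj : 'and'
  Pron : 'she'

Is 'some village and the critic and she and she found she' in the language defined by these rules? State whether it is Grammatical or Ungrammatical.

S
  NP
    NP
      Det: some
      N: village
    Conj: and
    NP
      NP
        Det: the
        N: critic
      Conj: and
      NP
        NP
          Pron: she
        Conj: and
        NP
          Pron: she
  VP
    V: found
    NP
      Pron: she
Each bracket corresponds to one application of a listed rule, so the string is derivable from S.

Grammatical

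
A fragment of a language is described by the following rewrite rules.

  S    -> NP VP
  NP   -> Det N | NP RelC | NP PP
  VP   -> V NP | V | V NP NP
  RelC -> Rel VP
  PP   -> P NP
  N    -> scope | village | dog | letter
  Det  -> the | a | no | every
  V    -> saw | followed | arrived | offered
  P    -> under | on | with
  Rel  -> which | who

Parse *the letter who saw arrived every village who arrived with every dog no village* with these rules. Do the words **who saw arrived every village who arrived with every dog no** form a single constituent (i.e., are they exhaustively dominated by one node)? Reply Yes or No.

[S [NP [NP [Det the] [N letter]] [RelC [Rel who] [VP [V saw]]]] [VP [V arrived] [NP [NP [NP [Det every] [N village]] [RelC [Rel who] [VP [V arrived]]]] [PP [P with] [NP [Det every] [N dog]]]] [NP [Det no] [N village]]]]
The smallest constituent containing 'who saw arrived every village who arrived with every dog no' is the S spanning 'the letter who saw arrived every village who arrived with every dog no village'; no single node in the tree dominates exactly the given words.

No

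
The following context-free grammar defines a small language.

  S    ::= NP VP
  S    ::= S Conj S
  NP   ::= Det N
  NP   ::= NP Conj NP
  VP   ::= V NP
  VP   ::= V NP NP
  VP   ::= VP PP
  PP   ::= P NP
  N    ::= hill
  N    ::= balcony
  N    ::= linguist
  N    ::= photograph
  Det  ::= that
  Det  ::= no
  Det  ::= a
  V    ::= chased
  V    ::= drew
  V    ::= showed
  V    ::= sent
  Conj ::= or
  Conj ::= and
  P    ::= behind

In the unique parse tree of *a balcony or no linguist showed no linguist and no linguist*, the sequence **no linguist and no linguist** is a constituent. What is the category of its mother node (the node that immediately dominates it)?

VP

[S [NP [NP [Det a] [N balcony]] [Conj or] [NP [Det no] [N linguist]]] [VP [V showed] [NP [NP [Det no] [N linguist]] [Conj and] [NP [Det no] [N linguist]]]]]
The span 'no linguist and no linguist' is the NP node built by NP → NP Conj NP.
Its mother is the VP built by VP → V NP.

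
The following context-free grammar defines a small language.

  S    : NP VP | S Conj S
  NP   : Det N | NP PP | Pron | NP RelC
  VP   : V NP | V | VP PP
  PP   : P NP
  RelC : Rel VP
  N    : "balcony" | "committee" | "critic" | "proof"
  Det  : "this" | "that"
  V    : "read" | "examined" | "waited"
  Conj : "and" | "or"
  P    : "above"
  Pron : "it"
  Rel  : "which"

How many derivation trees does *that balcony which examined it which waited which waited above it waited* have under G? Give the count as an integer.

Two of the 8 distinct bracketings:
[S [NP [NP [NP [Det that] [N balcony]] [RelC [Rel which] [VP [V examined] [NP [NP [NP [Pron it]] [RelC [Rel which] [VP [V waited]]]] [RelC [Rel which] [VP [V waited]]]]]]] [PP [P above] [NP [Pron it]]]] [VP [V waited]]]
[S [NP [NP [NP [NP [Det that] [N balcony]] [RelC [Rel which] [VP [V examined] [NP [NP [Pron it]] [RelC [Rel which] [VP [V waited]]]]]]] [RelC [Rel which] [VP [V waited]]]] [PP [P above] [NP [Pron it]]]] [VP [V waited]]]
The trees differ in how a recursive rule is bracketed over the same span.

8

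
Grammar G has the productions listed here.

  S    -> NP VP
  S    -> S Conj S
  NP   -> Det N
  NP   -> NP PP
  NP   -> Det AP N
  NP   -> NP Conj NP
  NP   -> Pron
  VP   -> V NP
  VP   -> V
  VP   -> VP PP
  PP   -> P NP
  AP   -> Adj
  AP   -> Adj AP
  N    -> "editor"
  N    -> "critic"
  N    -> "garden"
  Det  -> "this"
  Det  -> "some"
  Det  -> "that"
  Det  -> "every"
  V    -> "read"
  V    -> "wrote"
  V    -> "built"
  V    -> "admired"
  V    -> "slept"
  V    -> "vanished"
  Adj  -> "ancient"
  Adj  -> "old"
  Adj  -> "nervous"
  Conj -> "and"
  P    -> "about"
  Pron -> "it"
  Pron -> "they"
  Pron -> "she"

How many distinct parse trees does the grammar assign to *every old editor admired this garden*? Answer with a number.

1

[S [NP [Det every] [AP [Adj old]] [N editor]] [VP [V admired] [NP [Det this] [N garden]]]]
No rule offers an alternative attachment or grouping for any span, so this is the only derivation.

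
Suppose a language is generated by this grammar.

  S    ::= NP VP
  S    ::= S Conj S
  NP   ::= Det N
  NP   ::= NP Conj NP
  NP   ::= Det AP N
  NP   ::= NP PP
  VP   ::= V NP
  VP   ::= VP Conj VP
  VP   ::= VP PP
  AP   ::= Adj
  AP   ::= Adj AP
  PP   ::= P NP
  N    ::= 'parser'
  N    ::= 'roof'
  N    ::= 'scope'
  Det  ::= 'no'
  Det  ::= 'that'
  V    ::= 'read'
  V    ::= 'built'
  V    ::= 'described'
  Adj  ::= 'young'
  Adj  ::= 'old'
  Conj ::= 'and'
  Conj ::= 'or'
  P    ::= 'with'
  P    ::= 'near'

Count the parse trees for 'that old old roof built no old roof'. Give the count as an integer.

[S [NP [Det that] [AP [Adj old] [AP [Adj old]]] [N roof]] [VP [V built] [NP [Det no] [AP [Adj old]] [N roof]]]]
No rule offers an alternative attachment or grouping for any span, so this is the only derivation.

1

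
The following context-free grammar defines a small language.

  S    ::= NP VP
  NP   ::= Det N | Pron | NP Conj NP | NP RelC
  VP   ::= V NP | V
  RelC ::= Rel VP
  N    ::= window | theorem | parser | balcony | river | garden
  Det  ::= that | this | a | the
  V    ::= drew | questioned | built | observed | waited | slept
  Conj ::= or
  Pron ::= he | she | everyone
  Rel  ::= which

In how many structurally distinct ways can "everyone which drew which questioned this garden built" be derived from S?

[S [NP [NP [NP [Pron everyone]] [RelC [Rel which] [VP [V drew]]]] [RelC [Rel which] [VP [V questioned] [NP [Det this] [N garden]]]]] [VP [V built]]]
No rule offers an alternative attachment or grouping for any span, so this is the only derivation.

1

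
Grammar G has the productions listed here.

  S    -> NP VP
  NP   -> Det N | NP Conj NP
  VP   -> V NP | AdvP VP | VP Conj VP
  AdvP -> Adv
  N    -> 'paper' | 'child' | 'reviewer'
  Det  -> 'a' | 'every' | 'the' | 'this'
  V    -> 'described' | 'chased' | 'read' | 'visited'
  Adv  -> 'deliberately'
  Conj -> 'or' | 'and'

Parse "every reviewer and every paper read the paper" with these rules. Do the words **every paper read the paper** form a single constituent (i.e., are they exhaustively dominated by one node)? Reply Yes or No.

[S [NP [NP [Det every] [N reviewer]] [Conj and] [NP [Det every] [N paper]]] [VP [V read] [NP [Det the] [N paper]]]]
The smallest constituent containing 'every paper read the paper' is the S spanning 'every reviewer and every paper read the paper'; no single node in the tree dominates exactly the given words.

No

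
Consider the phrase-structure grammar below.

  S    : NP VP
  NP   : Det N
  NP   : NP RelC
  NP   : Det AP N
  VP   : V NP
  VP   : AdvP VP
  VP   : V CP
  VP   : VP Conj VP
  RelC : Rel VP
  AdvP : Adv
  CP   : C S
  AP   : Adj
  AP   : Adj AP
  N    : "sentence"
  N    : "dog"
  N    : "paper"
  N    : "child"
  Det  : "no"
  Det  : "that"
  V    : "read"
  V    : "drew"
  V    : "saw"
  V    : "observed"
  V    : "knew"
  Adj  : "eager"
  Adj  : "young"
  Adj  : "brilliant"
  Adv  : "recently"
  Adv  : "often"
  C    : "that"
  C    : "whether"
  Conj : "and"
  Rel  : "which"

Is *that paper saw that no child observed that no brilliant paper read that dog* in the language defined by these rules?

Grammatical

[S [NP [Det that] [N paper]] [VP [V saw] [CP [C that] [S [NP [Det no] [N child]] [VP [V observed] [CP [C that] [S [NP [Det no] [AP [Adj brilliant]] [N paper]] [VP [V read] [NP [Det that] [N dog]]]]]]]]]]
Each bracket corresponds to one application of a listed rule, so the string is derivable from S.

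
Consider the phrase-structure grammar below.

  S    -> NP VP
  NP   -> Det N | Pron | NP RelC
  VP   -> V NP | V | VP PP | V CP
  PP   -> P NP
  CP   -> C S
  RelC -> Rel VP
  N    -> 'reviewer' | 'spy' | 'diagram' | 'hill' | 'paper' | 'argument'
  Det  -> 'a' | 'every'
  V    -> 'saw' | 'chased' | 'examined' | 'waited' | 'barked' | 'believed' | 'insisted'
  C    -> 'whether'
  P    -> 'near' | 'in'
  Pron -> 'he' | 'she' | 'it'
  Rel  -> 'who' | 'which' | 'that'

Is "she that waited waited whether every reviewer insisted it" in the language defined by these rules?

S
  NP
    NP
      Pron: she
    RelC
      Rel: that
      VP
        V: waited
  VP
    V: waited
    CP
      C: whether
      S
        NP
          Det: every
          N: reviewer
        VP
          V: insisted
          NP
            Pron: it
The bracketing above is licensed at every node by one of the given productions, with S at the root.

Grammatical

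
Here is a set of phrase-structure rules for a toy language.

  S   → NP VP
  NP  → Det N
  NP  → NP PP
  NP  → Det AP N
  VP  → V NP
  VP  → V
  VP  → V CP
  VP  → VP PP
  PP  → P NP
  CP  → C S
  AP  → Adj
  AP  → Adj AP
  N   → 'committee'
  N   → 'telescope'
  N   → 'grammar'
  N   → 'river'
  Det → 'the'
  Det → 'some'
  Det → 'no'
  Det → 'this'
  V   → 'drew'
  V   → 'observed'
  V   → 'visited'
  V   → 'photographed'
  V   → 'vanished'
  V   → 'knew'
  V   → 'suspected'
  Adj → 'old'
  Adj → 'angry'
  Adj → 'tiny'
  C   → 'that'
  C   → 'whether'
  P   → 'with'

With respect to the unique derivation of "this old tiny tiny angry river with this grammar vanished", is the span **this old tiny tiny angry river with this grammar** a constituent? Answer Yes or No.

[S [NP [NP [Det this] [AP [Adj old] [AP [Adj tiny] [AP [Adj tiny] [AP [Adj angry]]]]] [N river]] [PP [P with] [NP [Det this] [N grammar]]]] [VP [V vanished]]]
The words 'this old tiny tiny angry river with this grammar' are exhaustively dominated by a single NP node (built by NP → NP PP), so they form a constituent.

Yes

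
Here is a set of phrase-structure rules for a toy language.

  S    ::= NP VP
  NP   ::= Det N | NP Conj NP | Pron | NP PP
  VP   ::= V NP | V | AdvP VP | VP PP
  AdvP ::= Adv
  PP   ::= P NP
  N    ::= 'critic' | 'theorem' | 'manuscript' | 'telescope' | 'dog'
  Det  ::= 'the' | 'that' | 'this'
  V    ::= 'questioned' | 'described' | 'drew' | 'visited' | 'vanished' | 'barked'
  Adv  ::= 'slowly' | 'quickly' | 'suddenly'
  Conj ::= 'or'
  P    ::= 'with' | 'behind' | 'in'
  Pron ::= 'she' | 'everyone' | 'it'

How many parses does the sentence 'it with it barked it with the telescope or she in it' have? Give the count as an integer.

Two of the 10 distinct bracketings:
[S [NP [NP [Pron it]] [PP [P with] [NP [Pron it]]]] [VP [V barked] [NP [NP [NP [Pron it]] [PP [P with] [NP [Det the] [N telescope]]]] [Conj or] [NP [NP [Pron she]] [PP [P in] [NP [Pron it]]]]]]]
[S [NP [NP [Pron it]] [PP [P with] [NP [Pron it]]]] [VP [V barked] [NP [NP [Pron it]] [PP [P with] [NP [NP [Det the] [N telescope]] [Conj or] [NP [NP [Pron she]] [PP [P in] [NP [Pron it]]]]]]]]]
The trees differ in how a recursive rule is bracketed over the same span.

10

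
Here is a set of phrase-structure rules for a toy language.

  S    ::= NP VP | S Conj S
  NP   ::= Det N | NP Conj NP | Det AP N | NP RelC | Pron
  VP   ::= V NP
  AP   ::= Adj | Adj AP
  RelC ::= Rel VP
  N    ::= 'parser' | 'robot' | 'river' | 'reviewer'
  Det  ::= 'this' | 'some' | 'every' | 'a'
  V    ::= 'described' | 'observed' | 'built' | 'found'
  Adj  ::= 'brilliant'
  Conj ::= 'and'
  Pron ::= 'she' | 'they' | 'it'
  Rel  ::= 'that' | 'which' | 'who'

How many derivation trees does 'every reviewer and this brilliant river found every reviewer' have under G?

1

[S [NP [NP [Det every] [N reviewer]] [Conj and] [NP [Det this] [AP [Adj brilliant]] [N river]]] [VP [V found] [NP [Det every] [N reviewer]]]]
No rule offers an alternative attachment or grouping for any span, so this is the only derivation.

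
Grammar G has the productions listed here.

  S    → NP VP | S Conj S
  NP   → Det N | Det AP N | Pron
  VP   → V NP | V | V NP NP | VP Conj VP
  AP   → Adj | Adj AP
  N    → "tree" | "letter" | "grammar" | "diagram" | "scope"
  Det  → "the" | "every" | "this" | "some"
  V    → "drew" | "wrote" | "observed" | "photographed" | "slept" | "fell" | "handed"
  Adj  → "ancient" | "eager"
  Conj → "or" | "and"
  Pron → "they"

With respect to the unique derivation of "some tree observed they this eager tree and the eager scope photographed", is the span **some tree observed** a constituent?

[S [S [NP [Det some] [N tree]] [VP [V observed] [NP [Pron they]] [NP [Det this] [AP [Adj eager]] [N tree]]]] [Conj and] [S [NP [Det the] [AP [Adj eager]] [N scope]] [VP [V photographed]]]]
The smallest constituent containing 'some tree observed' is the S spanning 'some tree observed they this eager tree'; no single node in the tree dominates exactly the given words.

No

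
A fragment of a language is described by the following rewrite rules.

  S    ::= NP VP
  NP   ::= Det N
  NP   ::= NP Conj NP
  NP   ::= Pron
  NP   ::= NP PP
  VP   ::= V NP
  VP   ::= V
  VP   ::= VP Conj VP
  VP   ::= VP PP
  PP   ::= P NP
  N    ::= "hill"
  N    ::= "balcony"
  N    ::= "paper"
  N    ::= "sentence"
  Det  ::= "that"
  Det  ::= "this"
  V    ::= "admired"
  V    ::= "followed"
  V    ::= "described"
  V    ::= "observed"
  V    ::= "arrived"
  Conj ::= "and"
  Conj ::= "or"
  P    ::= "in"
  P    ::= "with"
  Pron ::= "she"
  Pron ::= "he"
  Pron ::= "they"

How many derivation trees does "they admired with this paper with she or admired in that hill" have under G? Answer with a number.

4

Two of the 4 distinct bracketings:
[S [NP [Pron they]] [VP [VP [VP [V admired]] [PP [P with] [NP [NP [Det this] [N paper]] [PP [P with] [NP [Pron she]]]]]] [Conj or] [VP [VP [V admired]] [PP [P in] [NP [Det that] [N hill]]]]]]
[S [NP [Pron they]] [VP [VP [VP [VP [V admired]] [PP [P with] [NP [Det this] [N paper]]]] [PP [P with] [NP [Pron she]]]] [Conj or] [VP [VP [V admired]] [PP [P in] [NP [Det that] [N hill]]]]]]
The difference turns on whether NP → NP PP is used at the relevant span, versus an alternative expansion of NP.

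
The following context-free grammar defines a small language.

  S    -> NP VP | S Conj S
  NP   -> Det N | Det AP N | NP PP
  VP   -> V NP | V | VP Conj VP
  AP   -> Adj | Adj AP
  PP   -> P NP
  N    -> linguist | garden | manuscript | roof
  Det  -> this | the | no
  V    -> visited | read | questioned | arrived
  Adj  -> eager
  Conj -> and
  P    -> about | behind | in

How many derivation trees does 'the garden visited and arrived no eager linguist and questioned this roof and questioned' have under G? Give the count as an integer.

Two of the 5 distinct bracketings:
[S [NP [Det the] [N garden]] [VP [VP [V visited]] [Conj and] [VP [VP [V arrived] [NP [Det no] [AP [Adj eager]] [N linguist]]] [Conj and] [VP [VP [V questioned] [NP [Det this] [N roof]]] [Conj and] [VP [V questioned]]]]]]
[S [NP [Det the] [N garden]] [VP [VP [V visited]] [Conj and] [VP [VP [VP [V arrived] [NP [Det no] [AP [Adj eager]] [N linguist]]] [Conj and] [VP [V questioned] [NP [Det this] [N roof]]]] [Conj and] [VP [V questioned]]]]]
The trees differ in how a recursive rule is bracketed over the same span.

5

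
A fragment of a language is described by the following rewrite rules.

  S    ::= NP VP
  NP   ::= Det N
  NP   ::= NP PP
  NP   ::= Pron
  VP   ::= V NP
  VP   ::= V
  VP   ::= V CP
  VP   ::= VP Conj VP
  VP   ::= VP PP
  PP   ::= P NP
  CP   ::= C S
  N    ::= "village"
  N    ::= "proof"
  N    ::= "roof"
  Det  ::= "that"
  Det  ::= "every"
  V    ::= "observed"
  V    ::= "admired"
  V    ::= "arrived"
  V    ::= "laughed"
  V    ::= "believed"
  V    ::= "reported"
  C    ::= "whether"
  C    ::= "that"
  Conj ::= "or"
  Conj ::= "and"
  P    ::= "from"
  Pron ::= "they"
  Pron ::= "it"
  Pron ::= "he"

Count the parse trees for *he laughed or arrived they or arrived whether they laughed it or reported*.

7

Two of the 7 distinct bracketings:
[S [NP [Pron he]] [VP [VP [V laughed]] [Conj or] [VP [VP [V arrived] [NP [Pron they]]] [Conj or] [VP [V arrived] [CP [C whether] [S [NP [Pron they]] [VP [VP [V laughed] [NP [Pron it]]] [Conj or] [VP [V reported]]]]]]]]]
[S [NP [Pron he]] [VP [VP [V laughed]] [Conj or] [VP [VP [V arrived] [NP [Pron they]]] [Conj or] [VP [VP [V arrived] [CP [C whether] [S [NP [Pron they]] [VP [V laughed] [NP [Pron it]]]]]] [Conj or] [VP [V reported]]]]]]
The trees differ in how a recursive rule is bracketed over the same span.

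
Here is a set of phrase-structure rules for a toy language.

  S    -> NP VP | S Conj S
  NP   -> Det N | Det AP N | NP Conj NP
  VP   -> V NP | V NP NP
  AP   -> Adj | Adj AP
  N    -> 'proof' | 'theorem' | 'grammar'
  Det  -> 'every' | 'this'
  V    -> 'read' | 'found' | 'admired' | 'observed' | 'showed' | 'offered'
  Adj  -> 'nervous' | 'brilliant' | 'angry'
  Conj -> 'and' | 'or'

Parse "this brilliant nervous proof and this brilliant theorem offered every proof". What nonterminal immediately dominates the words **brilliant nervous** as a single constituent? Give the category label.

S
  NP
    NP
      Det: this
      AP
        Adj: brilliant
        AP
          Adj: nervous
      N: proof
    Conj: and
    NP
      Det: this
      AP
        Adj: brilliant
      N: theorem
  VP
    V: offered
    NP
      Det: every
      N: proof
The span 'brilliant nervous' is the AP node built by AP → Adj AP.

AP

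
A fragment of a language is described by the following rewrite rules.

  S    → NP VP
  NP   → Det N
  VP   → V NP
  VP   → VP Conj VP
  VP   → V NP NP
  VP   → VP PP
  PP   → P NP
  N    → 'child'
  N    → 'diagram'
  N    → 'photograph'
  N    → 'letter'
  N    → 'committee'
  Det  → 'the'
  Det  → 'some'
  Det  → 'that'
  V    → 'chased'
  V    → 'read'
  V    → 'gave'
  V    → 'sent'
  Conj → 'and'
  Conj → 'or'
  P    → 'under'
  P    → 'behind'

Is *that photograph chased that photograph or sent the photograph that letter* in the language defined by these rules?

Grammatical

S
  NP
    Det: that
    N: photograph
  VP
    VP
      V: chased
      NP
        Det: that
        N: photograph
    Conj: or
    VP
      V: sent
      NP
        Det: the
        N: photograph
      NP
        Det: that
        N: letter
Every word is introduced by a lexical rule and the phrasal rules combine the resulting categories into a single S.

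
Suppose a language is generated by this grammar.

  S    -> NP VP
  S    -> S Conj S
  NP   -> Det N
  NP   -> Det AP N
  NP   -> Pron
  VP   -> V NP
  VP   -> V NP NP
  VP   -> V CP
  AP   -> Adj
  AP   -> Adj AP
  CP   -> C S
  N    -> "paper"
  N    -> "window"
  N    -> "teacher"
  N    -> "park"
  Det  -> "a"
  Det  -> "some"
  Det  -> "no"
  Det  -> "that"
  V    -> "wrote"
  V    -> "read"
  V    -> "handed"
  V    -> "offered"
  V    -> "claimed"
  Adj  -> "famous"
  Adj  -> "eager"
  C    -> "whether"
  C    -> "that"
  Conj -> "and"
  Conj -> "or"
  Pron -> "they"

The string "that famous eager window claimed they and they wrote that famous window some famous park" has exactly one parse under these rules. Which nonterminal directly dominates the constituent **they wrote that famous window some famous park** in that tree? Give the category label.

[S [S [NP [Det that] [AP [Adj famous] [AP [Adj eager]]] [N window]] [VP [V claimed] [NP [Pron they]]]] [Conj and] [S [NP [Pron they]] [VP [V wrote] [NP [Det that] [AP [Adj famous]] [N window]] [NP [Det some] [AP [Adj famous]] [N park]]]]]
The span 'they wrote that famous window some famous park' is the S node built by S → NP VP.
Its mother is the S built by S → S Conj S.

S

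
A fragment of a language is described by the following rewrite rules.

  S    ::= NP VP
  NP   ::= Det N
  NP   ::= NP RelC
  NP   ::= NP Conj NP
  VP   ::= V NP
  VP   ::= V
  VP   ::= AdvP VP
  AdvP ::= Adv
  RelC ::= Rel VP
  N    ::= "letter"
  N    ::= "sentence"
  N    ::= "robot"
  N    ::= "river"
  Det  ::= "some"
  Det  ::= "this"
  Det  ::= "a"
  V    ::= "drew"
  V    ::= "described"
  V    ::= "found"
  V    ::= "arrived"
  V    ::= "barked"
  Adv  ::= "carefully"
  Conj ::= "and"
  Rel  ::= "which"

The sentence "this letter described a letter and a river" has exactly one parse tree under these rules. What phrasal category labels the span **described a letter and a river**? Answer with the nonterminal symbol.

VP

[S [NP [Det this] [N letter]] [VP [V described] [NP [NP [Det a] [N letter]] [Conj and] [NP [Det a] [N river]]]]]
The span 'described a letter and a river' is the VP node built by VP → V NP.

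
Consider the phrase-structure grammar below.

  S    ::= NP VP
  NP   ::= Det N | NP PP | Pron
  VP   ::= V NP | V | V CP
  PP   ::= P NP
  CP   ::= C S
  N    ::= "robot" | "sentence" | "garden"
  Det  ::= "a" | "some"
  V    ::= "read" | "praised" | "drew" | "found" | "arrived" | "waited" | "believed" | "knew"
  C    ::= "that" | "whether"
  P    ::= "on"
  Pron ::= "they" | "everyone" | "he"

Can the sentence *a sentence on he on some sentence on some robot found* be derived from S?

Grammatical

S
  NP
    NP
      Det: a
      N: sentence
    PP
      P: on
      NP
        NP
          Pron: he
        PP
          P: on
          NP
            NP
              Det: some
              N: sentence
            PP
              P: on
              NP
                Det: some
                N: robot
  VP
    V: found
The bracketing above is licensed at every node by one of the given productions, with S at the root.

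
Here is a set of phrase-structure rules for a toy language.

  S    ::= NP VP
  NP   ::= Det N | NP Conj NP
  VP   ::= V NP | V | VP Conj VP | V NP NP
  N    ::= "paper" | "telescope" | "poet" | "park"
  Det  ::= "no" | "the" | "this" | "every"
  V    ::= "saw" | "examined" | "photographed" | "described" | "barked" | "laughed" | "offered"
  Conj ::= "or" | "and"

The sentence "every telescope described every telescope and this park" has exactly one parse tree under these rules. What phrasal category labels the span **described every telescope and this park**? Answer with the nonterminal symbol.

[S [NP [Det every] [N telescope]] [VP [V described] [NP [NP [Det every] [N telescope]] [Conj and] [NP [Det this] [N park]]]]]
The span 'described every telescope and this park' is the VP node built by VP → V NP.

VP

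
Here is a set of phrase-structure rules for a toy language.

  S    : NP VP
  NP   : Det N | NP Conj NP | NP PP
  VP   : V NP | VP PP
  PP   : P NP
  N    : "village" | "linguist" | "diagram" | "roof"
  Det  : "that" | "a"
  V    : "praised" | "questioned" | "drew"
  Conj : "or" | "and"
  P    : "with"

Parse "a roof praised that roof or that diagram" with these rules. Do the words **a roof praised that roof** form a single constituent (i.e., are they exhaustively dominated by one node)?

No

[S [NP [Det a] [N roof]] [VP [V praised] [NP [NP [Det that] [N roof]] [Conj or] [NP [Det that] [N diagram]]]]]
The smallest constituent containing 'a roof praised that roof' is the S spanning 'a roof praised that roof or that diagram'; no single node in the tree dominates exactly the given words.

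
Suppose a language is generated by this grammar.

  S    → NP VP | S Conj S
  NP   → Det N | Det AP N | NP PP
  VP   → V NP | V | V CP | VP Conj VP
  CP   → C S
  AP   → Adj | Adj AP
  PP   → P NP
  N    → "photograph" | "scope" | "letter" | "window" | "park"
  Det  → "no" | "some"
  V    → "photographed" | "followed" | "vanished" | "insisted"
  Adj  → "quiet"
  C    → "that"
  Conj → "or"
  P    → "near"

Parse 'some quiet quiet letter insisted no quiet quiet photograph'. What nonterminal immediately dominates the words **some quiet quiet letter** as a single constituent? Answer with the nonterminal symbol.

S
  NP
    Det: some
    AP
      Adj: quiet
      AP
        Adj: quiet
    N: letter
  VP
    V: insisted
    NP
      Det: no
      AP
        Adj: quiet
        AP
          Adj: quiet
      N: photograph
The span 'some quiet quiet letter' is the NP node built by NP → Det AP N.

NP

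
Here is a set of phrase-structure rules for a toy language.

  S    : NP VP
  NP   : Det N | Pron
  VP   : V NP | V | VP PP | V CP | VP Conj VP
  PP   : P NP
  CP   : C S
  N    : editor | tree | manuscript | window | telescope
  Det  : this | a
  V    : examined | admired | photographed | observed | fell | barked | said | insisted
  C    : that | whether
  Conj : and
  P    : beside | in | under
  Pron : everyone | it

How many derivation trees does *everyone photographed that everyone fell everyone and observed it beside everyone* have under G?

5

Two of the 5 distinct bracketings:
[S [NP [Pron everyone]] [VP [VP [V photographed] [CP [C that] [S [NP [Pron everyone]] [VP [VP [V fell] [NP [Pron everyone]]] [Conj and] [VP [V observed] [NP [Pron it]]]]]]] [PP [P beside] [NP [Pron everyone]]]]]
[S [NP [Pron everyone]] [VP [VP [VP [V photographed] [CP [C that] [S [NP [Pron everyone]] [VP [V fell] [NP [Pron everyone]]]]]] [Conj and] [VP [V observed] [NP [Pron it]]]] [PP [P beside] [NP [Pron everyone]]]]]
The trees differ in how a recursive rule is bracketed over the same span.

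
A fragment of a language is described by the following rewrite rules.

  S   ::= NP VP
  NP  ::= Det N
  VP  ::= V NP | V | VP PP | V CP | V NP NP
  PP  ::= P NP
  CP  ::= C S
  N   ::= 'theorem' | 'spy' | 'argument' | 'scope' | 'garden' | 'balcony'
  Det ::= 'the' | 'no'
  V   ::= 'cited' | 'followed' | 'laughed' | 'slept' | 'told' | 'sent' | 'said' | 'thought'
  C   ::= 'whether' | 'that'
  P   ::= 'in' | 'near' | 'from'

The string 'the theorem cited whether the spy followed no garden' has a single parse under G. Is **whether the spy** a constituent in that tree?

No

[S [NP [Det the] [N theorem]] [VP [V cited] [CP [C whether] [S [NP [Det the] [N spy]] [VP [V followed] [NP [Det no] [N garden]]]]]]]
The smallest constituent containing 'whether the spy' is the CP spanning 'whether the spy followed no garden'; no single node in the tree dominates exactly the given words.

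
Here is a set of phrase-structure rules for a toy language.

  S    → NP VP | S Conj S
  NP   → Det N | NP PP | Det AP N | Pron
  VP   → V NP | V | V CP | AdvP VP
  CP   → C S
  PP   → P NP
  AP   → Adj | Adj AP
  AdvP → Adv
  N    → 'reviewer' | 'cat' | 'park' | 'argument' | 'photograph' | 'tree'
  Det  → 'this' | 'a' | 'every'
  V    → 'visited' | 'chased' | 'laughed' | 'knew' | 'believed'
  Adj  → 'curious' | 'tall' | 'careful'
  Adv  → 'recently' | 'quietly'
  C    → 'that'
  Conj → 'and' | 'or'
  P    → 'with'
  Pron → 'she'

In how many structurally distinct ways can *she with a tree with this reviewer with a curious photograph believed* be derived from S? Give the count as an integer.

Two of the 5 distinct bracketings:
[S [NP [NP [Pron she]] [PP [P with] [NP [NP [Det a] [N tree]] [PP [P with] [NP [NP [Det this] [N reviewer]] [PP [P with] [NP [Det a] [AP [Adj curious]] [N photograph]]]]]]]] [VP [V believed]]]
[S [NP [NP [Pron she]] [PP [P with] [NP [NP [NP [Det a] [N tree]] [PP [P with] [NP [Det this] [N reviewer]]]] [PP [P with] [NP [Det a] [AP [Adj curious]] [N photograph]]]]]] [VP [V believed]]]
The trees differ in how a recursive rule is bracketed over the same span.

5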